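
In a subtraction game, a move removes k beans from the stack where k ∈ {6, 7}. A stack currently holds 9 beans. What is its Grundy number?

1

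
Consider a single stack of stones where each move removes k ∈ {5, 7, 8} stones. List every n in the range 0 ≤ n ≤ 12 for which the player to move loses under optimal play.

0, 1, 2, 3, 4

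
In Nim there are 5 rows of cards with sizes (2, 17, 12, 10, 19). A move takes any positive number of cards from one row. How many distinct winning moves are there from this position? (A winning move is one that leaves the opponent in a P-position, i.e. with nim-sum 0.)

In binary:
  00010  (2)
  10001  (17)
  01100  (12)
  01010  (10)
  10011  (19)
  -----
  00110  (6)
The overall nim-sum is X = 6. A row of size p has a winning move iff p XOR X < p (reduce it to p XOR X).
  2: 2 XOR 6 = 4 ≥ 2 — no move.
  17: 17 XOR 6 = 23 ≥ 17 — no move.
  12: 12 XOR 6 = 10 < 12 — winning move (to 10).
  10: 10 XOR 6 = 12 ≥ 10 — no move.
  19: 19 XOR 6 = 21 ≥ 19 — no move.
That gives 1 winning move.

1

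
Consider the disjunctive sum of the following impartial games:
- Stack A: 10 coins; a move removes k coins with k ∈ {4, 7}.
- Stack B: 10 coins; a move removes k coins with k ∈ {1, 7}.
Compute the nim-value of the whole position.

2

Build the Grundy sequence for stack A with g(k) = mex{g(k−s) : s ∈ {4, 7}, s ≤ k}:
k:     0  1  2  3  4  5  6  7  8  9 10
g(k):  0  0  0  0  1  1  1  1  2  2  2
So g(10) = 2.
Build the Grundy sequence for stack B with g(k) = mex{g(k−s) : s ∈ {1, 7}, s ≤ k}:
k:     0  1  2  3  4  5  6  7  8  9 10
g(k):  0  1  0  1  0  1  0  1  0  1  0
So g(10) = 0.
By the Sprague-Grundy theorem, the Grundy value of a sum of independent games is the XOR of the component values.
Combined value = 2 XOR 0 = 2.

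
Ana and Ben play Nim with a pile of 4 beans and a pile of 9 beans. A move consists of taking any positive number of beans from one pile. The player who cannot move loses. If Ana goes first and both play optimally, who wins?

Ana wins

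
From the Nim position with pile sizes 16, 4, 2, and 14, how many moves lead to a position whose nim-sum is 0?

Nim-sum: 16 ^ 4 ^ 2 ^ 14 = 24.
The overall nim-sum is X = 24. A pile of size p has a winning move iff p XOR X < p (reduce it to p XOR X).
  16: 16 XOR 24 = 8 < 16 — winning move (to 8).
  4: 4 XOR 24 = 28 ≥ 4 — no move.
  2: 2 XOR 24 = 26 ≥ 2 — no move.
  14: 14 XOR 24 = 22 ≥ 14 — no move.
That gives 1 winning move.

1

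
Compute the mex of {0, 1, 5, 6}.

2

The values 0, 1 are all present; 2 is the first non-negative integer missing from the set.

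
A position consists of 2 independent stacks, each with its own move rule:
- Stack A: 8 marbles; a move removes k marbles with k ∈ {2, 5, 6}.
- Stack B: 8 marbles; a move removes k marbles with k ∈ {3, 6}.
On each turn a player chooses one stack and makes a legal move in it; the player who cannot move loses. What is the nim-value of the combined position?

2

Grundy values for stack A (subtraction set {2, 5, 6}):
k:     0  1  2  3  4  5  6  7  8
g(k):  0  0  1  1  0  2  1  3  0
So g(8) = 0.
Build the Grundy sequence for stack B with g(k) = mex{g(k−s) : s ∈ {3, 6}, s ≤ k}:
k:     0  1  2  3  4  5  6  7  8
g(k):  0  0  0  1  1  1  2  2  2
So g(8) = 2.
The value of a disjunctive sum is the nim-sum of the parts.
Combined value = 0 XOR 2 = 2.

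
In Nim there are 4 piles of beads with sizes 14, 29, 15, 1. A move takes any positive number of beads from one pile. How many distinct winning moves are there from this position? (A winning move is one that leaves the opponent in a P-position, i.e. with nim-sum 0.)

Nim-sum: 14 ⊕ 29 ⊕ 15 ⊕ 1 = 29.
The overall nim-sum is X = 29. A pile of size p has a winning move iff p XOR X < p (reduce it to p XOR X).
  14: 14 XOR 29 = 19 ≥ 14 — no move.
  29: 29 XOR 29 = 0 < 29 — winning move (to 0).
  15: 15 XOR 29 = 18 ≥ 15 — no move.
  1: 1 XOR 29 = 28 ≥ 1 — no move.
That gives 1 winning move.

1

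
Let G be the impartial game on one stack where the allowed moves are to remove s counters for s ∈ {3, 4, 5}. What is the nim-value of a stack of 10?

0

Compute g(0), g(1), … for moves {3, 4, 5}:
g(0) = mex{} = 0
g(1) = mex{} = 0
g(2) = mex{} = 0
g(3) = mex{0} = 1
g(4) = mex{0} = 1
g(5) = mex{0} = 1
g(6) = mex{0,1} = 2
g(7) = mex{0,1} = 2
g(8) = mex{1} = 0
g(9) = mex{1,2} = 0
g(10) = mex{1,2} = 0
So g(10) = 0.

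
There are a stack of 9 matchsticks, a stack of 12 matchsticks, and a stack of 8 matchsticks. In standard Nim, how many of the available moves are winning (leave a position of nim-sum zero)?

3

In binary:
  1001  (9)
  1100  (12)
  1000  (8)
  ----
  1101  (13)
The overall nim-sum is X = 13. A stack of size p has a winning move iff p XOR X < p (reduce it to p XOR X).
  9: 9 XOR 13 = 4 < 9 — winning move (to 4).
  12: 12 XOR 13 = 1 < 12 — winning move (to 1).
  8: 8 XOR 13 = 5 < 8 — winning move (to 5).
That gives 3 winning moves.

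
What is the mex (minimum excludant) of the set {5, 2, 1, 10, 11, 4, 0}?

The values 0, 1, 2 are all present; 3 is the first non-negative integer missing from the set.

3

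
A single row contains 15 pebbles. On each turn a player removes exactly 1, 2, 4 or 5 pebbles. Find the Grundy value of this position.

Compute g(0), g(1), … for moves {1, 2, 4, 5}:
k:     0  1  2  3  4  5  6  7  8  9 10 11 12 13 14 15
g(k):  0  1  2  0  1  2  0  1  2  0  1  2  0  1  2  0
So g(15) = 0.

0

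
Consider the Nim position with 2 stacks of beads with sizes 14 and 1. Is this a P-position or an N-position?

N-position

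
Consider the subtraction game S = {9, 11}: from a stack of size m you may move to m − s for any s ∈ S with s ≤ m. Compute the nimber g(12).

Compute g(0), g(1), … for moves {9, 11}:
k:     0  1  2  3  4  5  6  7  8  9 10 11 12
g(k):  0  0  0  0  0  0  0  0  0  1  1  1  1
So g(12) = 1.

1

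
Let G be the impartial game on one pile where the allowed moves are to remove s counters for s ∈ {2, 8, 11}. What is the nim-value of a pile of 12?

Compute g(0), g(1), … for moves {2, 8, 11}:
g(0) = mex{} = 0
g(1) = mex{} = 0
g(2) = mex{0} = 1
g(3) = mex{0} = 1
g(4) = mex{1} = 0
g(5) = mex{1} = 0
g(6) = mex{0} = 1
g(7) = mex{0} = 1
g(8) = mex{0,1} = 2
g(9) = mex{0,1} = 2
g(10) = mex{1,2} = 0
g(11) = mex{0,1,2} = 3
g(12) = mex{0} = 1
So g(12) = 1.

1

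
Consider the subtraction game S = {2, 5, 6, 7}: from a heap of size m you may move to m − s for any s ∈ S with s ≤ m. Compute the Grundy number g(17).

Build the Grundy sequence with g(k) = mex{g(k−s) : s ∈ {2, 5, 6, 7}, s ≤ k}:
k:     0  1  2  3  4  5  6  7  8  9 10 11 12 13 14 15 16 17
g(k):  0  0  1  1  0  2  1  3  2  2  3  3  0  0  1  1  0  2
So g(17) = 2.

2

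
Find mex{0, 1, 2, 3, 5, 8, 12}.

4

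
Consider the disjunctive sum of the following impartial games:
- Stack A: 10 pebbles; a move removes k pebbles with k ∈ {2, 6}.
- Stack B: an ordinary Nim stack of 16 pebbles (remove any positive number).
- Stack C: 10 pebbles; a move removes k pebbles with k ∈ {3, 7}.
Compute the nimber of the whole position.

For stack A, compute g(0), g(1), … with moves {2, 6}:
g(0) = mex{} = 0
g(1) = mex{} = 0
g(2) = mex{0} = 1
g(3) = mex{0} = 1
g(4) = mex{1} = 0
g(5) = mex{1} = 0
g(6) = mex{0} = 1
g(7) = mex{0} = 1
g(8) = mex{1} = 0
g(9) = mex{1} = 0
g(10) = mex{0} = 1
So g(10) = 1.
Stack B is a plain Nim stack of size 16, so its Grundy value is 16.
Grundy values for stack C (subtraction set {3, 7}):
k:     0  1  2  3  4  5  6  7  8  9 10
g(k):  0  0  0  1  1  1  0  2  2  1  0
So g(10) = 0.
By the Sprague-Grundy theorem, the Grundy value of a sum of independent games is the XOR of the component values.
Combined value = 1 XOR 16 XOR 0 = 17.

17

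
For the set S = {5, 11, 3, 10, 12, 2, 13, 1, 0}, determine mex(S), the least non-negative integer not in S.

The values 0, 1, 2, 3 are all present; 4 is the first non-negative integer missing from the set.

4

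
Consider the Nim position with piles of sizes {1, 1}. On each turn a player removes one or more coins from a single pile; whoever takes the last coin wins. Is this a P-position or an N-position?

P-position

Nim-sum: 1 XOR 1 = 0.
The nim-sum is 0, so this is a P-position: the player to move is in a losing position under optimal play.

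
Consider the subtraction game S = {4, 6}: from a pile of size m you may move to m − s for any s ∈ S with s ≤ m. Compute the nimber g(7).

1

Build the Grundy sequence with g(k) = mex{g(k−s) : s ∈ {4, 6}, s ≤ k}:
k:     0  1  2  3  4  5  6  7
g(k):  0  0  0  0  1  1  1  1
So g(7) = 1.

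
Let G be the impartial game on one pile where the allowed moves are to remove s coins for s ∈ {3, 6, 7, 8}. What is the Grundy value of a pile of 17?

Build the Grundy sequence with g(k) = mex{g(k−s) : s ∈ {3, 6, 7, 8}, s ≤ k}:
k:     0  1  2  3  4  5  6  7  8  9 10 11 12 13 14 15 16 17
g(k):  0  0  0  1  1  1  2  2  2  3  3  0  0  0  1  1  1  2
So g(17) = 2.

2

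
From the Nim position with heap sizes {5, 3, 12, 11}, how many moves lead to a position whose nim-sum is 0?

Nim-sum: 5 ⊕ 3 ⊕ 12 ⊕ 11 = 1.
The overall nim-sum is X = 1. A heap of size p has a winning move iff p XOR X < p (reduce it to p XOR X).
  5: 5 XOR 1 = 4 < 5 — winning move (to 4).
  3: 3 XOR 1 = 2 < 3 — winning move (to 2).
  12: 12 XOR 1 = 13 ≥ 12 — no move.
  11: 11 XOR 1 = 10 < 11 — winning move (to 10).
That gives 3 winning moves.

3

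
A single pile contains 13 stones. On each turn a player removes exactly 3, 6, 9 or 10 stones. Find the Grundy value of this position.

Compute g(0), g(1), … for moves {3, 6, 9, 10}:
g(0) = mex{} = 0
g(1) = mex{} = 0
g(2) = mex{} = 0
g(3) = mex{0} = 1
g(4) = mex{0} = 1
g(5) = mex{0} = 1
g(6) = mex{0,1} = 2
g(7) = mex{0,1} = 2
g(8) = mex{0,1} = 2
g(9) = mex{0,1,2} = 3
g(10) = mex{0,1,2} = 3
g(11) = mex{0,1,2} = 3
g(12) = mex{0,1,2,3} = 4
g(13) = mex{1,2,3} = 0
So g(13) = 0.

0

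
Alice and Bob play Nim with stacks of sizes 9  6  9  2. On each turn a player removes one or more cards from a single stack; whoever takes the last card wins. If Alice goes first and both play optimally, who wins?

Alice wins

Write each in binary and XOR column by column:
  1001  (9)
  0110  (6)
  1001  (9)
  0010  (2)
  ----
  0100  (4)
The nim-sum is 4 ≠ 0, so this is an N-position: the player to move can win; Alice has a winning move.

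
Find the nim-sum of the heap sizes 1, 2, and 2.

Nim-sum: 1 ^ 2 ^ 2 = 1.

1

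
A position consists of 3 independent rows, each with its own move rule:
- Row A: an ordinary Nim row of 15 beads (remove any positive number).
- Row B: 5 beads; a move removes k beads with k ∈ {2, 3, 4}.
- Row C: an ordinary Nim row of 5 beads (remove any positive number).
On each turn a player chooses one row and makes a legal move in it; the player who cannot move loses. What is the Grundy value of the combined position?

8

Row A is a plain Nim row of size 15, so its Grundy value is 15.
For row B, compute g(0), g(1), … with moves {2, 3, 4}:
g(0) = mex{} = 0
g(1) = mex{} = 0
g(2) = mex{0} = 1
g(3) = mex{0} = 1
g(4) = mex{0,1} = 2
g(5) = mex{0,1} = 2
So g(5) = 2.
Row C is a plain Nim row of size 5, so its Grundy value is 5.
By the Sprague-Grundy theorem, the Grundy value of a sum of independent games is the XOR of the component values.
Combined value = 15 XOR 2 XOR 5 = 8.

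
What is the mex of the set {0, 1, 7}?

2

The values 0, 1 are all present; 2 is the first non-negative integer missing from the set.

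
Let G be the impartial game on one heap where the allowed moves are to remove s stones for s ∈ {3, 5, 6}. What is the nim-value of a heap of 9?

Compute g(0), g(1), … for moves {3, 5, 6}:
g(0) = mex{} = 0
g(1) = mex{} = 0
g(2) = mex{} = 0
g(3) = mex{0} = 1
g(4) = mex{0} = 1
g(5) = mex{0} = 1
g(6) = mex{0,1} = 2
g(7) = mex{0,1} = 2
g(8) = mex{0,1} = 2
g(9) = mex{1,2} = 0
So g(9) = 0.

0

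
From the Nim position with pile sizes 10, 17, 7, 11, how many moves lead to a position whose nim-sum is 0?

Nim-sum: 10 XOR 17 XOR 7 XOR 11 = 23.
The overall nim-sum is X = 23. A pile of size p has a winning move iff p XOR X < p (reduce it to p XOR X).
  10: 10 XOR 23 = 29 ≥ 10 — no move.
  17: 17 XOR 23 = 6 < 17 — winning move (to 6).
  7: 7 XOR 23 = 16 ≥ 7 — no move.
  11: 11 XOR 23 = 28 ≥ 11 — no move.
That gives 1 winning move.

1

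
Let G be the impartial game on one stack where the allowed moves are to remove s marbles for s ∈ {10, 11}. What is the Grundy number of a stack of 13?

Compute g(0), g(1), … for moves {10, 11}:
g(0) = mex{} = 0
g(1) = mex{} = 0
g(2) = mex{} = 0
g(3) = mex{} = 0
g(4) = mex{} = 0
g(5) = mex{} = 0
g(6) = mex{} = 0
g(7) = mex{} = 0
g(8) = mex{} = 0
g(9) = mex{} = 0
g(10) = mex{0} = 1
g(11) = mex{0} = 1
g(12) = mex{0} = 1
g(13) = mex{0} = 1
So g(13) = 1.

1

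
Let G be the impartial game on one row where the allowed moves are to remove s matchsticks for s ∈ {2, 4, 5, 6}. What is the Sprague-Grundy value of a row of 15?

Grundy values for subtraction set {2, 4, 5, 6}:
k:     0  1  2  3  4  5  6  7  8  9 10 11 12 13 14 15
g(k):  0  0  1  1  2  2  3  3  0  0  1  1  2  2  3  3
So g(15) = 3.

3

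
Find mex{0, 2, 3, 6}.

1

0 is in the set but 1 is not, so the mex is 1.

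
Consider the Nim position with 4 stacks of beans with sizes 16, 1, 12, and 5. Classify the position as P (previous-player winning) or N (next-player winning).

Compute the nim-sum pairwise:
16 ⊕ 1 = 17
17 ⊕ 12 = 29
29 ⊕ 5 = 24
The nim-sum is 24 ≠ 0, so this is an N-position: the player to move can win.

N-position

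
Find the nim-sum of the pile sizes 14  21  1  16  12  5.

3

Bitwise XOR of the heap sizes:
  01110  (14)
  10101  (21)
  00001  (1)
  10000  (16)
  01100  (12)
  00101  (5)
  -----
  00011  (3)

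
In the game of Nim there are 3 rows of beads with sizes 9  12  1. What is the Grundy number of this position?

4

Compute the nim-sum pairwise:
9 ^ 12 = 5
5 ^ 1 = 4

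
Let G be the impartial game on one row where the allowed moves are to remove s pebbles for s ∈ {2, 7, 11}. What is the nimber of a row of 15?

Build the Grundy sequence with g(k) = mex{g(k−s) : s ∈ {2, 7, 11}, s ≤ k}:
k:     0  1  2  3  4  5  6  7  8  9 10 11 12 13 14 15
g(k):  0  0  1  1  0  0  1  1  2  0  0  1  1  0  0  1
So g(15) = 1.

1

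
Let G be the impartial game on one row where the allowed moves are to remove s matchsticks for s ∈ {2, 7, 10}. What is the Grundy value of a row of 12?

Build the Grundy sequence with g(k) = mex{g(k−s) : s ∈ {2, 7, 10}, s ≤ k}:
g(0) = mex{} = 0
g(1) = mex{} = 0
g(2) = mex{0} = 1
g(3) = mex{0} = 1
g(4) = mex{1} = 0
g(5) = mex{1} = 0
g(6) = mex{0} = 1
g(7) = mex{0} = 1
g(8) = mex{0,1} = 2
g(9) = mex{1} = 0
g(10) = mex{0,1,2} = 3
g(11) = mex{0} = 1
g(12) = mex{0,1,3} = 2
So g(12) = 2.

2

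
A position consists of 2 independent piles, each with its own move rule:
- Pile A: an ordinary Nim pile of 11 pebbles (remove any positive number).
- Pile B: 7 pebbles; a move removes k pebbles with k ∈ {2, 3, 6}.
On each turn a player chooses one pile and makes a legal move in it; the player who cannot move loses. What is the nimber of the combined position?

10

Pile A is a plain Nim pile of size 11, so its Grundy value is 11.
Build the Grundy sequence for pile B with g(k) = mex{g(k−s) : s ∈ {2, 3, 6}, s ≤ k}:
k:     0  1  2  3  4  5  6  7
g(k):  0  0  1  1  2  0  3  1
So g(7) = 1.
The value of a disjunctive sum is the nim-sum of the parts.
Combined value = 11 ⊕ 1 = 10.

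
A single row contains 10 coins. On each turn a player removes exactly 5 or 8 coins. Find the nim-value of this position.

Grundy values for subtraction set {5, 8}:
k:     0  1  2  3  4  5  6  7  8  9 10
g(k):  0  0  0  0  0  1  1  1  1  1  2
So g(10) = 2.

2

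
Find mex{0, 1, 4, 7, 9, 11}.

2

The values 0, 1 are all present; 2 is the first non-negative integer missing from the set.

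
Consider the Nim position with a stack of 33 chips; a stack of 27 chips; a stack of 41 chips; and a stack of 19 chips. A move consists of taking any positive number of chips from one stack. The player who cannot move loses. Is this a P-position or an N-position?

P-position

Nim-sum: 33 ^ 27 ^ 41 ^ 19 = 0.
The nim-sum is 0, so this is a P-position: the player to move is in a losing position under optimal play.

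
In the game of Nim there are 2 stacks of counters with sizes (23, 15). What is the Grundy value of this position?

Write each in binary and XOR column by column:
  10111  (23)
  01111  (15)
  -----
  11000  (24)

24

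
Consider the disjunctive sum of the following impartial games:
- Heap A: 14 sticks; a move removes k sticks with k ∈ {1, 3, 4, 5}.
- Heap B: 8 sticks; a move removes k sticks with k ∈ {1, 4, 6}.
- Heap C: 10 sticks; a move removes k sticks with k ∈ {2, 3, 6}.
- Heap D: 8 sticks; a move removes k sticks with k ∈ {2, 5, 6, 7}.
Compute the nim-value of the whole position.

Build the Grundy sequence for heap A with g(k) = mex{g(k−s) : s ∈ {1, 3, 4, 5}, s ≤ k}:
k:     0  1  2  3  4  5  6  7  8  9 10 11 12 13 14
g(k):  0  1  0  1  2  3  2  3  0  1  0  1  2  3  2
So g(14) = 2.
Grundy values for heap B (subtraction set {1, 4, 6}):
k:     0  1  2  3  4  5  6  7  8
g(k):  0  1  0  1  2  0  1  0  1
So g(8) = 1.
For heap C, compute g(0), g(1), … with moves {2, 3, 6}:
k:     0  1  2  3  4  5  6  7  8  9 10
g(k):  0  0  1  1  2  0  3  1  2  0  0
So g(10) = 0.
Grundy values for heap D (subtraction set {2, 5, 6, 7}):
g(0) = mex{} = 0
g(1) = mex{} = 0
g(2) = mex{0} = 1
g(3) = mex{0} = 1
g(4) = mex{1} = 0
g(5) = mex{0,1} = 2
g(6) = mex{0} = 1
g(7) = mex{0,1,2} = 3
g(8) = mex{0,1} = 2
So g(8) = 2.
By the Sprague-Grundy theorem, the Grundy value of a sum of independent games is the XOR of the component values.
Combined value = 2 ⊕ 1 ⊕ 0 ⊕ 2 = 1.

1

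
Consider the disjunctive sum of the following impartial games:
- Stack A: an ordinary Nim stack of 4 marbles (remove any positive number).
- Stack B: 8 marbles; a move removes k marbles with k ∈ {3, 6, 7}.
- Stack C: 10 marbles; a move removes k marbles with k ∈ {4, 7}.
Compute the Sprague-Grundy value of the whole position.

4

Stack A is a plain Nim stack of size 4, so its Grundy value is 4.
Build the Grundy sequence for stack B with g(k) = mex{g(k−s) : s ∈ {3, 6, 7}, s ≤ k}:
g(0) = mex{} = 0
g(1) = mex{} = 0
g(2) = mex{} = 0
g(3) = mex{0} = 1
g(4) = mex{0} = 1
g(5) = mex{0} = 1
g(6) = mex{0,1} = 2
g(7) = mex{0,1} = 2
g(8) = mex{0,1} = 2
So g(8) = 2.
Grundy values for stack C (subtraction set {4, 7}):
g(0) = mex{} = 0
g(1) = mex{} = 0
g(2) = mex{} = 0
g(3) = mex{} = 0
g(4) = mex{0} = 1
g(5) = mex{0} = 1
g(6) = mex{0} = 1
g(7) = mex{0} = 1
g(8) = mex{0,1} = 2
g(9) = mex{0,1} = 2
g(10) = mex{0,1} = 2
So g(10) = 2.
By the Sprague-Grundy theorem, the Grundy value of a sum of independent games is the XOR of the component values.
Combined value = 4 XOR 2 XOR 2 = 4.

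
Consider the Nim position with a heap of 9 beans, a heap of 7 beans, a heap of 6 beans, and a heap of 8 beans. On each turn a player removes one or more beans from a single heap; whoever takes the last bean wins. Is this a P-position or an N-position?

Write each in binary and XOR column by column:
  1001  (9)
  0111  (7)
  0110  (6)
  1000  (8)
  ----
  0000  (0)
The nim-sum is 0, so this is a P-position: the player to move is in a losing position under optimal play.

P-position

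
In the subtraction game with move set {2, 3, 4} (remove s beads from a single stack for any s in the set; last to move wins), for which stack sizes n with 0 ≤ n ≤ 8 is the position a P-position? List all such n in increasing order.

0, 1, 6, 7

Grundy values for subtraction set {2, 3, 4}:
g(0) = mex{} = 0
g(1) = mex{} = 0
g(2) = mex{0} = 1
g(3) = mex{0} = 1
g(4) = mex{0,1} = 2
g(5) = mex{0,1} = 2
g(6) = mex{1,2} = 0
g(7) = mex{1,2} = 0
g(8) = mex{0,2} = 1
The P-positions (g = 0) in 0..8 are 0, 1, 6, 7.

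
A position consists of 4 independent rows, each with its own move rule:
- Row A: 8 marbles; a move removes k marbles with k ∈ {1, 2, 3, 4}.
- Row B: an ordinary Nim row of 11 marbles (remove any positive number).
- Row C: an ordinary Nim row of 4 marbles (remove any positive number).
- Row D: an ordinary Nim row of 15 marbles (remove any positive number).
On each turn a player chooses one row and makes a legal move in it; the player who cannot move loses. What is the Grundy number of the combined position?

For row A, compute g(0), g(1), … with moves {1, 2, 3, 4}:
g(0) = mex{} = 0
g(1) = mex{0} = 1
g(2) = mex{0,1} = 2
g(3) = mex{0,1,2} = 3
g(4) = mex{0,1,2,3} = 4
g(5) = mex{1,2,3,4} = 0
g(6) = mex{0,2,3,4} = 1
g(7) = mex{0,1,3,4} = 2
g(8) = mex{0,1,2,4} = 3
So g(8) = 3.
Row B is a plain Nim row of size 11, so its Grundy value is 11.
Row C is a plain Nim row of size 4, so its Grundy value is 4.
Row D is a plain Nim row of size 15, so its Grundy value is 15.
The value of a disjunctive sum is the nim-sum of the parts.
Combined value = 3 XOR 11 XOR 4 XOR 15 = 3.

3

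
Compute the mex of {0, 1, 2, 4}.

3

The values 0, 1, 2 are all present; 3 is the first non-negative integer missing from the set.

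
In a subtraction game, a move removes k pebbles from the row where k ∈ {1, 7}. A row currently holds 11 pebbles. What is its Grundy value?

1

Build the Grundy sequence with g(k) = mex{g(k−s) : s ∈ {1, 7}, s ≤ k}:
k:     0  1  2  3  4  5  6  7  8  9 10 11
g(k):  0  1  0  1  0  1  0  1  0  1  0  1
So g(11) = 1.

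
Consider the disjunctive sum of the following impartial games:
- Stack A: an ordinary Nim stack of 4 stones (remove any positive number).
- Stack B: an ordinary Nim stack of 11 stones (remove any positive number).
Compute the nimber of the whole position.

Stack A is a plain Nim stack of size 4, so its Grundy value is 4.
Stack B is a plain Nim stack of size 11, so its Grundy value is 11.
The value of a disjunctive sum is the nim-sum of the parts.
Combined value = 4 ⊕ 11 = 15.

15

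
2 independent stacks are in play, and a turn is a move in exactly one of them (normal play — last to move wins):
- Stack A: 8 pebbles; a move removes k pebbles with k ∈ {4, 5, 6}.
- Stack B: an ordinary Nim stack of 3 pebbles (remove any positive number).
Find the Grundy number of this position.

1

For stack A, compute g(0), g(1), … with moves {4, 5, 6}:
g(0) = mex{} = 0
g(1) = mex{} = 0
g(2) = mex{} = 0
g(3) = mex{} = 0
g(4) = mex{0} = 1
g(5) = mex{0} = 1
g(6) = mex{0} = 1
g(7) = mex{0} = 1
g(8) = mex{0,1} = 2
So g(8) = 2.
Stack B is a plain Nim stack of size 3, so its Grundy value is 3.
The value of a disjunctive sum is the nim-sum of the parts.
Combined value = 2 XOR 3 = 1.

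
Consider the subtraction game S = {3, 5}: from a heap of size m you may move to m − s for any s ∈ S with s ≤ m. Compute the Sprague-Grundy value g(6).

2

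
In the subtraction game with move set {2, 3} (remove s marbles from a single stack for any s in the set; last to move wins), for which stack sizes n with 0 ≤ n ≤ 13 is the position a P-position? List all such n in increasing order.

Grundy values for subtraction set {2, 3}:
k:     0  1  2  3  4  5  6  7  8  9 10 11 12 13
g(k):  0  0  1  1  2  0  0  1  1  2  0  0  1  1
The P-positions (g = 0) in 0..13 are 0, 1, 5, 6, 10, 11.

0, 1, 5, 6, 10, 11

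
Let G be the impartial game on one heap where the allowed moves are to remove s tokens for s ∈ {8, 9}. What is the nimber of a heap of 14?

1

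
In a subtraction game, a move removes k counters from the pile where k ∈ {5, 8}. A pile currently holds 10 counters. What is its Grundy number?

2

Grundy values for subtraction set {5, 8}:
g(0) = mex{} = 0
g(1) = mex{} = 0
g(2) = mex{} = 0
g(3) = mex{} = 0
g(4) = mex{} = 0
g(5) = mex{0} = 1
g(6) = mex{0} = 1
g(7) = mex{0} = 1
g(8) = mex{0} = 1
g(9) = mex{0} = 1
g(10) = mex{0,1} = 2
So g(10) = 2.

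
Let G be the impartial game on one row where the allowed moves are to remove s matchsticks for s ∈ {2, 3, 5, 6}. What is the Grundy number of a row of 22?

3

Grundy values for subtraction set {2, 3, 5, 6}:
k:     0  1  2  3  4  5  6  7  8  9 10 11 12 13 14 15 16 17 18 19 20 21 22
g(k):  0  0  1  1  2  2  3  3  0  0  1  1  2  2  3  3  0  0  1  1  2  2  3
So g(22) = 3.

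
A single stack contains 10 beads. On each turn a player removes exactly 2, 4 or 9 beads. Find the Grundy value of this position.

Grundy values for subtraction set {2, 4, 9}:
k:     0  1  2  3  4  5  6  7  8  9 10
g(k):  0  0  1  1  2  2  0  0  1  1  2
So g(10) = 2.

2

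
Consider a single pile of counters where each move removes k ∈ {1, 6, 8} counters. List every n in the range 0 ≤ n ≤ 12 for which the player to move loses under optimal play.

0, 2, 4, 7, 9, 11

Grundy values for subtraction set {1, 6, 8}:
g(0) = mex{} = 0
g(1) = mex{0} = 1
g(2) = mex{1} = 0
g(3) = mex{0} = 1
g(4) = mex{1} = 0
g(5) = mex{0} = 1
g(6) = mex{0,1} = 2
g(7) = mex{1,2} = 0
g(8) = mex{0} = 1
g(9) = mex{1} = 0
g(10) = mex{0} = 1
g(11) = mex{1} = 0
g(12) = mex{0,2} = 1
The P-positions (g = 0) in 0..12 are 0, 2, 4, 7, 9, 11.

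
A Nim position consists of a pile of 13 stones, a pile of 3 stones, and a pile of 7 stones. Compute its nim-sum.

Nim-sum: 13 ^ 3 ^ 7 = 9.

9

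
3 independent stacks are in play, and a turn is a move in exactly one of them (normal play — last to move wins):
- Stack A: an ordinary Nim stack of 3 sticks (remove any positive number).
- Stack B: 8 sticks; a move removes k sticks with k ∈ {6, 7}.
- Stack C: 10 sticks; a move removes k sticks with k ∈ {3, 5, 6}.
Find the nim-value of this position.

Stack A is a plain Nim stack of size 3, so its Grundy value is 3.
Grundy values for stack B (subtraction set {6, 7}):
k:     0  1  2  3  4  5  6  7  8
g(k):  0  0  0  0  0  0  1  1  1
So g(8) = 1.
Build the Grundy sequence for stack C with g(k) = mex{g(k−s) : s ∈ {3, 5, 6}, s ≤ k}:
k:     0  1  2  3  4  5  6  7  8  9 10
g(k):  0  0  0  1  1  1  2  2  2  0  0
So g(10) = 0.
By the Sprague-Grundy theorem, the Grundy value of a sum of independent games is the XOR of the component values.
Combined value = 3 XOR 1 XOR 0 = 2.

2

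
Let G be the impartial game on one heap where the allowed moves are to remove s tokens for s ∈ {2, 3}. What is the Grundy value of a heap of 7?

1

Compute g(0), g(1), … for moves {2, 3}:
k:     0  1  2  3  4  5  6  7
g(k):  0  0  1  1  2  0  0  1
So g(7) = 1.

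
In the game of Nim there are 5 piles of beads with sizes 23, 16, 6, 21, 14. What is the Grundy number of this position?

26

Nim-sum: 23 ⊕ 16 ⊕ 6 ⊕ 21 ⊕ 14 = 26.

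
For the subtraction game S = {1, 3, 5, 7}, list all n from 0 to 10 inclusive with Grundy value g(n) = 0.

Grundy values for subtraction set {1, 3, 5, 7}:
k:     0  1  2  3  4  5  6  7  8  9 10
g(k):  0  1  0  1  0  1  0  1  0  1  0
The P-positions (g = 0) in 0..10 are 0, 2, 4, 6, 8, 10.

0, 2, 4, 6, 8, 10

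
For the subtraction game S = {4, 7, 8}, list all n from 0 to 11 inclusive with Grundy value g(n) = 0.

0, 1, 2, 3

Grundy values for subtraction set {4, 7, 8}:
g(0) = mex{} = 0
g(1) = mex{} = 0
g(2) = mex{} = 0
g(3) = mex{} = 0
g(4) = mex{0} = 1
g(5) = mex{0} = 1
g(6) = mex{0} = 1
g(7) = mex{0} = 1
g(8) = mex{0,1} = 2
g(9) = mex{0,1} = 2
g(10) = mex{0,1} = 2
g(11) = mex{0,1} = 2
The P-positions (g = 0) in 0..11 are 0, 1, 2, 3.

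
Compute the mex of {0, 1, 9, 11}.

2

The values 0, 1 are all present; 2 is the first non-negative integer missing from the set.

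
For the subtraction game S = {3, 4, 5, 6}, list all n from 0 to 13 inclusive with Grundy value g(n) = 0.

Compute g(0), g(1), … for moves {3, 4, 5, 6}:
k:     0  1  2  3  4  5  6  7  8  9 10 11 12 13
g(k):  0  0  0  1  1  1  2  2  2  0  0  0  1  1
The P-positions (g = 0) in 0..13 are 0, 1, 2, 9, 10, 11.

0, 1, 2, 9, 10, 11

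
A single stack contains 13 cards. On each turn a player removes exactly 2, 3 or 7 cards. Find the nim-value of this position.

1

Compute g(0), g(1), … for moves {2, 3, 7}:
k:     0  1  2  3  4  5  6  7  8  9 10 11 12 13
g(k):  0  0  1  1  2  0  0  1  1  2  0  0  1  1
So g(13) = 1.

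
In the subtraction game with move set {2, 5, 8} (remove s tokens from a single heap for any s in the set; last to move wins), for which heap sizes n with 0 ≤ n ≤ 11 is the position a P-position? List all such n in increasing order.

0, 1, 4, 7, 10, 11

Grundy values for subtraction set {2, 5, 8}:
g(0) = mex{} = 0
g(1) = mex{} = 0
g(2) = mex{0} = 1
g(3) = mex{0} = 1
g(4) = mex{1} = 0
g(5) = mex{0,1} = 2
g(6) = mex{0} = 1
g(7) = mex{1,2} = 0
g(8) = mex{0,1} = 2
g(9) = mex{0} = 1
g(10) = mex{1,2} = 0
g(11) = mex{1} = 0
The P-positions (g = 0) in 0..11 are 0, 1, 4, 7, 10, 11.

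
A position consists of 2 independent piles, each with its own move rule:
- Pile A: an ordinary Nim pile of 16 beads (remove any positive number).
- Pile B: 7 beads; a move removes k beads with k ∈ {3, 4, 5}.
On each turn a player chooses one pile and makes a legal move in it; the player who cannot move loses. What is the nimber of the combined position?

Pile A is a plain Nim pile of size 16, so its Grundy value is 16.
Grundy values for pile B (subtraction set {3, 4, 5}):
g(0) = mex{} = 0
g(1) = mex{} = 0
g(2) = mex{} = 0
g(3) = mex{0} = 1
g(4) = mex{0} = 1
g(5) = mex{0} = 1
g(6) = mex{0,1} = 2
g(7) = mex{0,1} = 2
So g(7) = 2.
By the Sprague-Grundy theorem, the Grundy value of a sum of independent games is the XOR of the component values.
Combined value = 16 XOR 2 = 18.

18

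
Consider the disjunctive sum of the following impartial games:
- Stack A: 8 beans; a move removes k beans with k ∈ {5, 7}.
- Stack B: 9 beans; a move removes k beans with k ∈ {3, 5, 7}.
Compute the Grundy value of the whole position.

Build the Grundy sequence for stack A with g(k) = mex{g(k−s) : s ∈ {5, 7}, s ≤ k}:
k:     0  1  2  3  4  5  6  7  8
g(k):  0  0  0  0  0  1  1  1  1
So g(8) = 1.
Grundy values for stack B (subtraction set {3, 5, 7}):
g(0) = mex{} = 0
g(1) = mex{} = 0
g(2) = mex{} = 0
g(3) = mex{0} = 1
g(4) = mex{0} = 1
g(5) = mex{0} = 1
g(6) = mex{0,1} = 2
g(7) = mex{0,1} = 2
g(8) = mex{0,1} = 2
g(9) = mex{0,1,2} = 3
So g(9) = 3.
The value of a disjunctive sum is the nim-sum of the parts.
Combined value = 1 XOR 3 = 2.

2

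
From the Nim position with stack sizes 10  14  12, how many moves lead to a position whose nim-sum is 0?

Nim-sum: 10 ⊕ 14 ⊕ 12 = 8.
The overall nim-sum is X = 8. A stack of size p has a winning move iff p XOR X < p (reduce it to p XOR X).
  10: 10 XOR 8 = 2 < 10 — winning move (to 2).
  14: 14 XOR 8 = 6 < 14 — winning move (to 6).
  12: 12 XOR 8 = 4 < 12 — winning move (to 4).
That gives 3 winning moves.

3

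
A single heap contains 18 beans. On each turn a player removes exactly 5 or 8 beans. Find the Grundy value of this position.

Build the Grundy sequence with g(k) = mex{g(k−s) : s ∈ {5, 8}, s ≤ k}:
k:     0  1  2  3  4  5  6  7  8  9 10 11 12 13 14 15 16 17 18
g(k):  0  0  0  0  0  1  1  1  1  1  2  2  2  0  0  0  0  0  1
So g(18) = 1.

1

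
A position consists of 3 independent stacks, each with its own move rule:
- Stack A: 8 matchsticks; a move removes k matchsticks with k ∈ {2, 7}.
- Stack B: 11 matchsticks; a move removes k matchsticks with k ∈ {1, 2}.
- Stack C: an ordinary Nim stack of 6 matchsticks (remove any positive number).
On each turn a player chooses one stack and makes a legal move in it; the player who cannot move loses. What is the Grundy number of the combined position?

6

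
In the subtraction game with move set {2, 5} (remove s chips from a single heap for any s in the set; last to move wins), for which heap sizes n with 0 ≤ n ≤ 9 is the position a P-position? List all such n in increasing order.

0, 1, 4, 7, 8

Grundy values for subtraction set {2, 5}:
g(0) = mex{} = 0
g(1) = mex{} = 0
g(2) = mex{0} = 1
g(3) = mex{0} = 1
g(4) = mex{1} = 0
g(5) = mex{0,1} = 2
g(6) = mex{0} = 1
g(7) = mex{1,2} = 0
g(8) = mex{1} = 0
g(9) = mex{0} = 1
The P-positions (g = 0) in 0..9 are 0, 1, 4, 7, 8.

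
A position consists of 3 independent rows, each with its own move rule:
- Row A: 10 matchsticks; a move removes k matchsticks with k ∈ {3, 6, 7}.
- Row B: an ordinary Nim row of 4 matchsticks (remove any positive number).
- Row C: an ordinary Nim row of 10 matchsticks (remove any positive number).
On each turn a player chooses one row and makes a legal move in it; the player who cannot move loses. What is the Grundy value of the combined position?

14

For row A, compute g(0), g(1), … with moves {3, 6, 7}:
g(0) = mex{} = 0
g(1) = mex{} = 0
g(2) = mex{} = 0
g(3) = mex{0} = 1
g(4) = mex{0} = 1
g(5) = mex{0} = 1
g(6) = mex{0,1} = 2
g(7) = mex{0,1} = 2
g(8) = mex{0,1} = 2
g(9) = mex{0,1,2} = 3
g(10) = mex{1,2} = 0
So g(10) = 0.
Row B is a plain Nim row of size 4, so its Grundy value is 4.
Row C is a plain Nim row of size 10, so its Grundy value is 10.
By the Sprague-Grundy theorem, the Grundy value of a sum of independent games is the XOR of the component values.
Combined value = 0 XOR 4 XOR 10 = 14.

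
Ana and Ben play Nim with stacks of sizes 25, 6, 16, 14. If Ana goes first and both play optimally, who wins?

Write each in binary and XOR column by column:
  11001  (25)
  00110  (6)
  10000  (16)
  01110  (14)
  -----
  00001  (1)
The nim-sum is 1 ≠ 0, so this is an N-position: the player to move can win; Ana has a winning move.

Ana wins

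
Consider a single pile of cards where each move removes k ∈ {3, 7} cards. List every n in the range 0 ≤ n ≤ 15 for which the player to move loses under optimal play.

Grundy values for subtraction set {3, 7}:
k:     0  1  2  3  4  5  6  7  8  9 10 11 12 13 14 15
g(k):  0  0  0  1  1  1  0  2  2  1  0  0  0  1  1  1
The P-positions (g = 0) in 0..15 are 0, 1, 2, 6, 10, 11, 12.

0, 1, 2, 6, 10, 11, 12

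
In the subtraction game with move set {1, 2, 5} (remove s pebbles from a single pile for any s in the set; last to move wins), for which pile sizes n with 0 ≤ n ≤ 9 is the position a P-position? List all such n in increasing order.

0, 3, 6, 9

Build the Grundy sequence with g(k) = mex{g(k−s) : s ∈ {1, 2, 5}, s ≤ k}:
k:     0  1  2  3  4  5  6  7  8  9
g(k):  0  1  2  0  1  2  0  1  2  0
The P-positions (g = 0) in 0..9 are 0, 3, 6, 9.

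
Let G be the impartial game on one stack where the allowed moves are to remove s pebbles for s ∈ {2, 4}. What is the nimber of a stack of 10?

2

Build the Grundy sequence with g(k) = mex{g(k−s) : s ∈ {2, 4}, s ≤ k}:
k:     0  1  2  3  4  5  6  7  8  9 10
g(k):  0  0  1  1  2  2  0  0  1  1  2
So g(10) = 2.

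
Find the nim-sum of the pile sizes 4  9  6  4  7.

8

Bitwise XOR of the heap sizes:
  0100  (4)
  1001  (9)
  0110  (6)
  0100  (4)
  0111  (7)
  ----
  1000  (8)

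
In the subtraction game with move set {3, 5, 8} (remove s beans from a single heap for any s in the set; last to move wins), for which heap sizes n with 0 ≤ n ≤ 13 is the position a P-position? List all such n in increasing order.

0, 1, 2, 11, 12, 13

Build the Grundy sequence with g(k) = mex{g(k−s) : s ∈ {3, 5, 8}, s ≤ k}:
g(0) = mex{} = 0
g(1) = mex{} = 0
g(2) = mex{} = 0
g(3) = mex{0} = 1
g(4) = mex{0} = 1
g(5) = mex{0} = 1
g(6) = mex{0,1} = 2
g(7) = mex{0,1} = 2
g(8) = mex{0,1} = 2
g(9) = mex{0,1,2} = 3
g(10) = mex{0,1,2} = 3
g(11) = mex{1,2} = 0
g(12) = mex{1,2,3} = 0
g(13) = mex{1,2,3} = 0
The P-positions (g = 0) in 0..13 are 0, 1, 2, 11, 12, 13.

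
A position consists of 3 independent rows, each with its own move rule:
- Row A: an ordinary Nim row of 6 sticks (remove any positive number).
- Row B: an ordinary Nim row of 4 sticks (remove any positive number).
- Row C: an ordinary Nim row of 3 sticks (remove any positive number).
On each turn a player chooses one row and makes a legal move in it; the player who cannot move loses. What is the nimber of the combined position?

1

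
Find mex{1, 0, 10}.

2

The values 0, 1 are all present; 2 is the first non-negative integer missing from the set.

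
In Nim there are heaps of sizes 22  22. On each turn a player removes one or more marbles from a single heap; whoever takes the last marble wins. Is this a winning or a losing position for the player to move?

Losing position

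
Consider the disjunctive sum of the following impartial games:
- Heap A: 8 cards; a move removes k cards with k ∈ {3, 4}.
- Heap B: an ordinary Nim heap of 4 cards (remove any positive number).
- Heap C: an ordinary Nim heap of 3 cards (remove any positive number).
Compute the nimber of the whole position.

7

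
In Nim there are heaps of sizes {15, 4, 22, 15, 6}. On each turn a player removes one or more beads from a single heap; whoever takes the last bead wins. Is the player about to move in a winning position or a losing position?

Winning position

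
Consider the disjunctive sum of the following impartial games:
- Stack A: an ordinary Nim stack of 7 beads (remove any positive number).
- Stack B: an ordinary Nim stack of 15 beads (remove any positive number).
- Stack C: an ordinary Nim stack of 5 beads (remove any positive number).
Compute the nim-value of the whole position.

13

Stack A is a plain Nim stack of size 7, so its Grundy value is 7.
Stack B is a plain Nim stack of size 15, so its Grundy value is 15.
Stack C is a plain Nim stack of size 5, so its Grundy value is 5.
The value of a disjunctive sum is the nim-sum of the parts.
Combined value = 7 ⊕ 15 ⊕ 5 = 13.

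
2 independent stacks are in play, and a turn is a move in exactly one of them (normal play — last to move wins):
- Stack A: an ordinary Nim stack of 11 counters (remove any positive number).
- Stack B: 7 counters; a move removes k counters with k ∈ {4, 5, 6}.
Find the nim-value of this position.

Stack A is a plain Nim stack of size 11, so its Grundy value is 11.
For stack B, compute g(0), g(1), … with moves {4, 5, 6}:
k:     0  1  2  3  4  5  6  7
g(k):  0  0  0  0  1  1  1  1
So g(7) = 1.
By the Sprague-Grundy theorem, the Grundy value of a sum of independent games is the XOR of the component values.
Combined value = 11 ⊕ 1 = 10.

10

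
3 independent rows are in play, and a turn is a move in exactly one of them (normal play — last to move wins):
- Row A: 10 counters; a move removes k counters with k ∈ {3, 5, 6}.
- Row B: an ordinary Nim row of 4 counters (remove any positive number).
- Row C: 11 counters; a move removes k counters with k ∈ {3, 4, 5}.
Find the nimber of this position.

5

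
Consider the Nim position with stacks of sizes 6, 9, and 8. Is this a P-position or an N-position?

Compute the nim-sum pairwise:
6 ⊕ 9 = 15
15 ⊕ 8 = 7
The nim-sum is 7 ≠ 0, so this is an N-position: the player to move can win.

N-position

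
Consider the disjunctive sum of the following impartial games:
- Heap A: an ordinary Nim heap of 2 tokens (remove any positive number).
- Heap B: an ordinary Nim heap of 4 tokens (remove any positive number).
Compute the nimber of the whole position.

Heap A is a plain Nim heap of size 2, so its Grundy value is 2.
Heap B is a plain Nim heap of size 4, so its Grundy value is 4.
The value of a disjunctive sum is the nim-sum of the parts.
Combined value = 2 XOR 4 = 6.

6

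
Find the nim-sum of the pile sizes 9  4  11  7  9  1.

9

Compute the nim-sum pairwise:
9 XOR 4 = 13
13 XOR 11 = 6
6 XOR 7 = 1
1 XOR 9 = 8
8 XOR 1 = 9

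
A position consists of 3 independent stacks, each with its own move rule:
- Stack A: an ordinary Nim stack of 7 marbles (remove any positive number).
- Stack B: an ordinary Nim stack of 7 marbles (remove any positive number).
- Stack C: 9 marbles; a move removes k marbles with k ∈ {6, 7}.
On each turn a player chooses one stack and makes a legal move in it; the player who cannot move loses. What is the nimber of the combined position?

1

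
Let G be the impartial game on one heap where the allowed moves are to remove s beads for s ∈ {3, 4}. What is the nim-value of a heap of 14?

0

Compute g(0), g(1), … for moves {3, 4}:
k:     0  1  2  3  4  5  6  7  8  9 10 11 12 13 14
g(k):  0  0  0  1  1  1  2  0  0  0  1  1  1  2  0
So g(14) = 0.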